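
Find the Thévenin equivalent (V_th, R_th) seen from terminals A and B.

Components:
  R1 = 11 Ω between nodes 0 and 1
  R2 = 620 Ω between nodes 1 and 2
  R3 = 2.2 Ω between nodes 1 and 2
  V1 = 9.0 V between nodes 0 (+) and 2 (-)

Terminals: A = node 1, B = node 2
Step 1 — V_th is the open-circuit voltage V_A - V_B (nothing connected across the terminals).
Nodal analysis, taking node 2 as the 0 V reference.
Source V1 fixes V_0 = 9 V.
KCL at each unknown node (sum of currents leaving = 0; resistances in Ω):
  Node 1: (V_1 - 9)/11 + (V_1 - 0)/620 + (V_1 - 0)/2.2 = 0
Collecting terms: 0.5471 × V_1 = 0.8182  =>  V_1 = 1.496 V
V_th = V_1 - V_2 = 1.496 - 0 = 1.496 V
Step 2 — R_th: zero the source — replace V1 by a short circuit (node 2 merges into node 0) — and find the resistance seen between A (node 1) and B (node 0).
Reduce the network between node 1 (A) and node 0 (B) by series/parallel combination:
  Rp1 = R1 ‖ R2 ‖ R3 (parallel, all between nodes 0 and 1) = 1/(1/11 + 1/620 + 1/2.2) = 1.828 Ω
R_th = 1.828 Ω

Final answer: V_th = 1.496 V, R_th = 1.828 Ω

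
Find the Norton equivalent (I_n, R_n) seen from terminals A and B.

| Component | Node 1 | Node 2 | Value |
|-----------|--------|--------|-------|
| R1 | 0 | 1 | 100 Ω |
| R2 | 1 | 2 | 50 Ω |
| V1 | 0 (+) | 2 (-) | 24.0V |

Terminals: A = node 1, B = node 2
Find the Thévenin equivalent first; then I_n = V_th/R_th and R_n = R_th.
Step 1 — V_th is the open-circuit voltage V_A - V_B (nothing connected across the terminals).
Nodal analysis, taking node 2 as the 0 V reference.
Source V1 fixes V_0 = 24 V.
KCL at each unknown node (sum of currents leaving = 0; resistances in Ω):
  Node 1: (V_1 - 24)/100 + (V_1 - 0)/50 = 0
Collecting terms: 0.03 × V_1 = 0.24  =>  V_1 = 8 V
V_th = V_1 - V_2 = 8 - 0 = 8 V
Step 2 — R_th: zero the source — replace V1 by a short circuit (node 2 merges into node 0) — and find the resistance seen between A (node 1) and B (node 0).
Reduce the network between node 1 (A) and node 0 (B) by series/parallel combination:
  Rp1 = R1 ‖ R2 (parallel, both between nodes 0 and 1) = 1/(1/100 + 1/50) = 33.33 Ω
R_th = 33.33 Ω
I_n = V_th/R_th = 8/33.33 = 0.24 A, and R_n = R_th = 33.33 Ω

Final answer: I_n = 0.24 A, R_n = 33.33 Ω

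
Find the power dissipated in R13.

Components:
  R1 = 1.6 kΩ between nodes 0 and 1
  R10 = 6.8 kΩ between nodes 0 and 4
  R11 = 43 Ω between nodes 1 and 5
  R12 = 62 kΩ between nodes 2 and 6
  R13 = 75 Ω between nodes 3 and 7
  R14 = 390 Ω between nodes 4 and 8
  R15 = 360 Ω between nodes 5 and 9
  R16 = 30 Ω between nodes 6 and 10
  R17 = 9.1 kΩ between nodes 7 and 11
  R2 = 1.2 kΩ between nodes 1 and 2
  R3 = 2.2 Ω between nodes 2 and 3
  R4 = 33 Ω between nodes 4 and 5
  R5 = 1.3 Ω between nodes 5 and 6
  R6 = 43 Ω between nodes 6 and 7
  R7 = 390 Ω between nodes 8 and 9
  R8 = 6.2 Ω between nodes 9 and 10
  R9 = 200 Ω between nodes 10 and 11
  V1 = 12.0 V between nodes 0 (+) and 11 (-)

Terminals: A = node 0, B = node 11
Nodal analysis, taking node 11 as the 0 V reference.
Source V1 fixes V_0 = 12 V.
KCL at each unknown node (sum of currents leaving = 0; resistances in Ω):
  Node 1: (V_1 - 12)/1600 + (V_1 - V_2)/1200 + (V_1 - V_5)/43 = 0
  Node 2: (V_2 - V_1)/1200 + (V_2 - V_3)/2.2 + (V_2 - V_6)/62000 = 0
  Node 3: (V_3 - V_2)/2.2 + (V_3 - V_7)/75 = 0
  Node 4: (V_4 - V_5)/33 + (V_4 - 12)/6800 + (V_4 - V_8)/390 = 0
  Node 5: (V_5 - V_4)/33 + (V_5 - V_6)/1.3 + (V_5 - V_1)/43 + (V_5 - V_9)/360 = 0
  Node 6: (V_6 - V_5)/1.3 + (V_6 - V_7)/43 + (V_6 - V_2)/62000 + (V_6 - V_10)/30 = 0
  Node 7: (V_7 - V_6)/43 + (V_7 - V_3)/75 + (V_7 - 0)/9100 = 0
  Node 8: (V_8 - V_9)/390 + (V_8 - V_4)/390 = 0
  Node 9: (V_9 - V_8)/390 + (V_9 - V_10)/6.2 + (V_9 - V_5)/360 = 0
  Node 10: (V_10 - V_9)/6.2 + (V_10 - 0)/200 + (V_10 - V_6)/30 = 0
Collecting terms (coefficients in siemens):
  0.02471·V_1 - 0.0008333·V_2 - 0.02326·V_5 = 0.0075
  0.4554·V_2 - 0.0008333·V_1 - 0.4545·V_3 - 0.00001613·V_6 = 0
  0.4679·V_3 - 0.4545·V_2 - 0.01333·V_7 = 0
  0.03301·V_4 - 0.0303·V_5 - 0.002564·V_8 = 0.001765
  0.8256·V_5 - 0.02326·V_1 - 0.0303·V_4 - 0.7692·V_6 - 0.002778·V_9 = 0
  0.8258·V_6 - 0.00001613·V_2 - 0.7692·V_5 - 0.02326·V_7 - 0.03333·V_10 = 0
  0.0367·V_7 - 0.01333·V_3 - 0.02326·V_6 = 0
  0.005128·V_8 - 0.002564·V_4 - 0.002564·V_9 = 0
  0.1666·V_9 - 0.002778·V_5 - 0.002564·V_8 - 0.1613·V_10 = 0
  0.1996·V_10 - 0.03333·V_6 - 0.1613·V_9 = 0
Solving these 10 simultaneous equations (Gaussian elimination) gives:
  V_1 = 1.985 V, V_2 = 1.733 V, V_3 = 1.733 V, V_4 = 1.764 V
  V_5 = 1.725 V, V_6 = 1.716 V, V_7 = 1.717 V, V_8 = 1.642 V
  V_9 = 1.521 V, V_10 = 1.515 V
I_R13 = (V_3 - V_7)/R13 = (1.733 - 1.717)/75 = 0.0002095 A
P_R13 = I_R13² × R13 = (0.0002095)² × 75 = 0.000003292 W

Final answer: 3.292e-06 W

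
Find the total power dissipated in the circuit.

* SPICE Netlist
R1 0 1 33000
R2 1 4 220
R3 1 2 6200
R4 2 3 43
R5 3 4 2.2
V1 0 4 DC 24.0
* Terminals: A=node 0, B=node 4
Nodal analysis, taking node 4 as the 0 V reference.
Source V1 fixes V_0 = 24 V.
KCL at each unknown node (sum of currents leaving = 0; resistances in Ω):
  Node 1: (V_1 - 24)/33000 + (V_1 - 0)/220 + (V_1 - V_2)/6200 = 0
  Node 2: (V_2 - V_1)/6200 + (V_2 - V_3)/43 = 0
  Node 3: (V_3 - V_2)/43 + (V_3 - 0)/2.2 = 0
Collecting terms (coefficients in siemens):
  0.004737·V_1 - 0.0001613·V_2 = 0.0007273
  0.02342·V_2 - 0.0001613·V_1 - 0.02326·V_3 = 0
  0.4778·V_3 - 0.02326·V_2 = 0
Solving these 3 simultaneous equations (Gaussian elimination) gives:
  V_1 = 0.1536 V, V_2 = 0.001111 V, V_3 = 0.0000541 V
Power in each resistor, P = (ΔV)²/R:
  P_R1 = (24 - 0.1536)²/33000 = 0.01723 W
  P_R2 = (0.1536 - 0)²/220 = 0.0001072 W
  P_R3 = (0.1536 - 0.001111)²/6200 = 0.000003749 W
  P_R4 = (0.001111 - 0.0000541)²/43 = 0.000000026 W
  P_R5 = (0.0000541 - 0)²/2.2 = 0.00000000133 W
P_total = P_R1 + P_R2 + P_R3 + P_R4 + P_R5 = 0.01734 W

Final answer: 0.01734 W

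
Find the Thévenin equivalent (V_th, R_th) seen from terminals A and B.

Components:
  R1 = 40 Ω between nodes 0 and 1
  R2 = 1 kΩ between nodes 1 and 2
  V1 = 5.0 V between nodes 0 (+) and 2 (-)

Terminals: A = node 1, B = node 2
Step 1 — V_th is the open-circuit voltage V_A - V_B (nothing connected across the terminals).
Nodal analysis, taking node 2 as the 0 V reference.
Source V1 fixes V_0 = 5 V.
KCL at each unknown node (sum of currents leaving = 0; resistances in Ω):
  Node 1: (V_1 - 5)/40 + (V_1 - 0)/1000 = 0
Collecting terms: 0.026 × V_1 = 0.125  =>  V_1 = 4.808 V
V_th = V_1 - V_2 = 4.808 - 0 = 4.808 V
Step 2 — R_th: zero the source — replace V1 by a short circuit (node 2 merges into node 0) — and find the resistance seen between A (node 1) and B (node 0).
Reduce the network between node 1 (A) and node 0 (B) by series/parallel combination:
  Rp1 = R1 ‖ R2 (parallel, both between nodes 0 and 1) = 1/(1/40 + 1/1000) = 38.46 Ω
R_th = 38.46 Ω

Final answer: V_th = 4.808 V, R_th = 38.46 Ω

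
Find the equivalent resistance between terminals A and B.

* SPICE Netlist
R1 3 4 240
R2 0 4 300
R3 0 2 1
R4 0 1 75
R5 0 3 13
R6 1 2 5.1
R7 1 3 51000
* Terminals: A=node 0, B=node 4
Reduce the network between node 0 (A) and node 4 (B) by series/parallel combination:
  Rs1 = R3 + R6 (series, joined only at node 2) = 1 + 5.1 = 6.1 Ω
  Rp1 = R4 ‖ Rs1 (parallel, both between nodes 0 and 1) = 1/(1/75 + 1/6.1) = 5.641 Ω
  Rs2 = R7 + Rp1 (series, joined only at node 1) = 51000 + 5.641 = 51010 Ω
  Rp2 = R5 ‖ Rs2 (parallel, both between nodes 0 and 3) = 1/(1/13 + 1/51010) = 13 Ω
  Rs3 = R1 + Rp2 (series, joined only at node 3) = 240 + 13 = 253 Ω
  Rp3 = R2 ‖ Rs3 (parallel, both between nodes 0 and 4) = 1/(1/300 + 1/253) = 137.3 Ω
R_eq = 137.3 Ω

Final answer: 137.3 Ω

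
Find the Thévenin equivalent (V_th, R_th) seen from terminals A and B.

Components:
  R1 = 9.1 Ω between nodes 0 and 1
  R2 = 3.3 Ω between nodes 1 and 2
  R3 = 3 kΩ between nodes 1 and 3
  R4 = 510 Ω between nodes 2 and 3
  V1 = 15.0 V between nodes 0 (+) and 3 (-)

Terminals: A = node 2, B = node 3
Step 1 — V_th is the open-circuit voltage V_A - V_B (nothing connected across the terminals).
Nodal analysis, taking node 3 as the 0 V reference.
Source V1 fixes V_0 = 15 V.
KCL at each unknown node (sum of currents leaving = 0; resistances in Ω):
  Node 1: (V_1 - 15)/9.1 + (V_1 - V_2)/3.3 + (V_1 - 0)/3000 = 0
  Node 2: (V_2 - V_1)/3.3 + (V_2 - 0)/510 = 0
Collecting terms (coefficients in siemens):
  0.4133·V_1 - 0.303·V_2 = 1.648
  0.305·V_2 - 0.303·V_1 = 0
Determinant D = (0.4133)(0.305) - (-0.303)(-0.303) = 0.03421
V_1 = [(1.648)(0.305) - (-0.303)(0)]/D = 14.69 V
V_2 = [(0.4133)(0) - (1.648)(-0.303)]/D = 14.6 V
V_th = V_2 - V_3 = 14.6 - 0 = 14.6 V
Step 2 — R_th: zero the source — replace V1 by a short circuit (node 3 merges into node 0) — and find the resistance seen between A (node 2) and B (node 0).
Reduce the network between node 2 (A) and node 0 (B) by series/parallel combination:
  Rp1 = R1 ‖ R3 (parallel, both between nodes 0 and 1) = 1/(1/9.1 + 1/3000) = 9.072 Ω
  Rs1 = R2 + Rp1 (series, joined only at node 1) = 3.3 + 9.072 = 12.37 Ω
  Rp2 = R4 ‖ Rs1 (parallel, both between nodes 0 and 2) = 1/(1/510 + 1/12.37) = 12.08 Ω
R_th = 12.08 Ω

Final answer: V_th = 14.6 V, R_th = 12.08 Ω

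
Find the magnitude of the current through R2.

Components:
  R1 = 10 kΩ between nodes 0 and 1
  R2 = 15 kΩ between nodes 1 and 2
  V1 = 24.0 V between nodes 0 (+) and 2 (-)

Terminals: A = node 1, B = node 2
Nodal analysis, taking node 2 as the 0 V reference.
Source V1 fixes V_0 = 24 V.
KCL at each unknown node (sum of currents leaving = 0; resistances in Ω):
  Node 1: (V_1 - 24)/10000 + (V_1 - 0)/15000 = 0
Collecting terms: 0.0001667 × V_1 = 0.0024  =>  V_1 = 14.4 V
I_R2 = (V_1 - V_2)/R2 = (14.4 - 0)/15000 = 0.00096 A
|I_R2| = 0.00096 A

Final answer: |I_R2| = 0.00096 A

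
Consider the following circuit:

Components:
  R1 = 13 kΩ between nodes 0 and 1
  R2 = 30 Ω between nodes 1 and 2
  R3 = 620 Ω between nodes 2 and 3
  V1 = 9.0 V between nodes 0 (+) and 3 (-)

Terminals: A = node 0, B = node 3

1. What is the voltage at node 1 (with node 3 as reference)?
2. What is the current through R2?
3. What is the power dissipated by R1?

Nodal analysis, taking node 3 as the 0 V reference.
Source V1 fixes V_0 = 9 V.
KCL at each unknown node (sum of currents leaving = 0; resistances in Ω):
  Node 1: (V_1 - 9)/13000 + (V_1 - V_2)/30 = 0
  Node 2: (V_2 - V_1)/30 + (V_2 - 0)/620 = 0
Collecting terms (coefficients in siemens):
  0.03341·V_1 - 0.03333·V_2 = 0.0006923
  0.03495·V_2 - 0.03333·V_1 = 0
Determinant D = (0.03341)(0.03495) - (-0.03333)(-0.03333) = 0.00005645
V_1 = [(0.0006923)(0.03495) - (-0.03333)(0)]/D = 0.4286 V
V_2 = [(0.03341)(0) - (0.0006923)(-0.03333)]/D = 0.4088 V
Part 1:
  Read off the nodal solution: V_1 = 0.4286 V
Part 2:
  I_R2 = (V_1 - V_2)/R2 = (0.4286 - 0.4088)/30 = 0.0006593 A
  Magnitude: I_R2 = 0.0006593 A
Part 3:
  I_R1 = (V_0 - V_1)/R1 = (9 - 0.4286)/13000 = 0.0006593 A
  P_R1 = I_R1² × R1 = (0.0006593)² × 13000 = 0.005651 W

Final answers:
1. V_1 = 0.4286 V
2. I_R2 = 0.0006593 A
3. P_R1 = 0.005651 W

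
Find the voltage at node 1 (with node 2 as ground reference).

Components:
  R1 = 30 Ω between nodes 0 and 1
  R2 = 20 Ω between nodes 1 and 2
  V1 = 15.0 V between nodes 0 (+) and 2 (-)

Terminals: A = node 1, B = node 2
Nodal analysis, taking node 2 as the 0 V reference.
Source V1 fixes V_0 = 15 V.
KCL at each unknown node (sum of currents leaving = 0; resistances in Ω):
  Node 1: (V_1 - 15)/30 + (V_1 - 0)/20 = 0
Collecting terms: 0.08333 × V_1 = 0.5  =>  V_1 = 6 V
The requested potential is V_1 = 6 V.

Final answer: V_1 = 6 V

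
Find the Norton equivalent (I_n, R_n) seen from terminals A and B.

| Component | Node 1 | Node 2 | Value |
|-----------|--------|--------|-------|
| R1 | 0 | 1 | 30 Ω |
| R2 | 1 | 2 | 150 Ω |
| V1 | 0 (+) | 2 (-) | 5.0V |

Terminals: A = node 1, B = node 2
Find the Thévenin equivalent first; then I_n = V_th/R_th and R_n = R_th.
Step 1 — V_th is the open-circuit voltage V_A - V_B (nothing connected across the terminals).
Nodal analysis, taking node 2 as the 0 V reference.
Source V1 fixes V_0 = 5 V.
KCL at each unknown node (sum of currents leaving = 0; resistances in Ω):
  Node 1: (V_1 - 5)/30 + (V_1 - 0)/150 = 0
Collecting terms: 0.04 × V_1 = 0.1667  =>  V_1 = 4.167 V
V_th = V_1 - V_2 = 4.167 - 0 = 4.167 V
Step 2 — R_th: zero the source — replace V1 by a short circuit (node 2 merges into node 0) — and find the resistance seen between A (node 1) and B (node 0).
Reduce the network between node 1 (A) and node 0 (B) by series/parallel combination:
  Rp1 = R1 ‖ R2 (parallel, both between nodes 0 and 1) = 1/(1/30 + 1/150) = 25 Ω
R_th = 25 Ω
I_n = V_th/R_th = 4.167/25 = 0.1667 A, and R_n = R_th = 25 Ω

Final answer: I_n = 0.1667 A, R_n = 25 Ω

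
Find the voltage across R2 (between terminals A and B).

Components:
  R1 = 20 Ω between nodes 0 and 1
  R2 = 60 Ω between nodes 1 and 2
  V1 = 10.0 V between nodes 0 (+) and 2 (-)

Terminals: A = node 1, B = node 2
R1 and R2 are in series across V1 (node 0 → node 1 → node 2), and the output A–B is taken across R2, so this is a voltage divider.
Series current: I = V1/(R1 + R2) = 10/(20 + 60) = 10/80 = 0.125 A
V_R2 = I × R2 = V1 × R2/(R1 + R2) = 10 × 60/80 = 7.5 V

Final answer: 7.5 V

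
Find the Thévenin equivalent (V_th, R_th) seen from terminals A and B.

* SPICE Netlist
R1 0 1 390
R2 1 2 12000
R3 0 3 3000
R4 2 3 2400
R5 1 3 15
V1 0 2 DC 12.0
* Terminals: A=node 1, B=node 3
Step 1 — V_th is the open-circuit voltage V_A - V_B (nothing connected across the terminals).
Nodal analysis, taking node 2 as the 0 V reference.
Source V1 fixes V_0 = 12 V.
KCL at each unknown node (sum of currents leaving = 0; resistances in Ω):
  Node 1: (V_1 - 12)/390 + (V_1 - 0)/12000 + (V_1 - V_3)/15 = 0
  Node 3: (V_3 - 12)/3000 + (V_3 - 0)/2400 + (V_3 - V_1)/15 = 0
Collecting terms (coefficients in siemens):
  0.06931·V_1 - 0.06667·V_3 = 0.03077
  0.06742·V_3 - 0.06667·V_1 = 0.004
Determinant D = (0.06931)(0.06742) - (-0.06667)(-0.06667) = 0.0002285
V_1 = [(0.03077)(0.06742) - (-0.06667)(0.004)]/D = 10.25 V
V_3 = [(0.06931)(0.004) - (0.03077)(-0.06667)]/D = 10.19 V
V_th = V_1 - V_3 = 10.25 - 10.19 = 0.05465 V
Step 2 — R_th: zero the source — replace V1 by a short circuit (node 2 merges into node 0) — and find the resistance seen between A (node 1) and B (node 3).
Reduce the network between node 1 (A) and node 3 (B) by series/parallel combination:
  Rp1 = R1 ‖ R2 (parallel, both between nodes 0 and 1) = 1/(1/390 + 1/12000) = 377.7 Ω
  Rp2 = R3 ‖ R4 (parallel, both between nodes 0 and 3) = 1/(1/3000 + 1/2400) = 1333 Ω
  Rs1 = Rp1 + Rp2 (series, joined only at node 0) = 377.7 + 1333 = 1711 Ω
  Rp3 = R5 ‖ Rs1 (parallel, both between nodes 1 and 3) = 1/(1/15 + 1/1711) = 14.87 Ω
R_th = 14.87 Ω

Final answer: V_th = 0.05465 V, R_th = 14.87 Ω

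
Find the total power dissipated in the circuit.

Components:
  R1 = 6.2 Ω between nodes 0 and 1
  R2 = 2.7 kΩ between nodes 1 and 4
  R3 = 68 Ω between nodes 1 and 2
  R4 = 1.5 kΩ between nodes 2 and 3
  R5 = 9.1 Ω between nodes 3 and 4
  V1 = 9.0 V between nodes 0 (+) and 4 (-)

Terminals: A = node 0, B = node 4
Nodal analysis, taking node 4 as the 0 V reference.
Source V1 fixes V_0 = 9 V.
KCL at each unknown node (sum of currents leaving = 0; resistances in Ω):
  Node 1: (V_1 - 9)/6.2 + (V_1 - 0)/2700 + (V_1 - V_2)/68 = 0
  Node 2: (V_2 - V_1)/68 + (V_2 - V_3)/1500 = 0
  Node 3: (V_3 - V_2)/1500 + (V_3 - 0)/9.1 = 0
Collecting terms (coefficients in siemens):
  0.1764·V_1 - 0.01471·V_2 = 1.452
  0.01537·V_2 - 0.01471·V_1 - 0.0006667·V_3 = 0
  0.1106·V_3 - 0.0006667·V_2 = 0
Solving these 3 simultaneous equations (Gaussian elimination) gives:
  V_1 = 8.944 V, V_2 = 8.559 V, V_3 = 0.05161 V
Power in each resistor, P = (ΔV)²/R:
  P_R1 = (9 - 8.944)²/6.2 = 0.0005004 W
  P_R2 = (8.944 - 0)²/2700 = 0.02963 W
  P_R3 = (8.944 - 8.559)²/68 = 0.002187 W
  P_R4 = (8.559 - 0.05161)²/1500 = 0.04825 W
  P_R5 = (0.05161 - 0)²/9.1 = 0.0002927 W
P_total = P_R1 + P_R2 + P_R3 + P_R4 + P_R5 = 0.08086 W

Final answer: 0.08086 W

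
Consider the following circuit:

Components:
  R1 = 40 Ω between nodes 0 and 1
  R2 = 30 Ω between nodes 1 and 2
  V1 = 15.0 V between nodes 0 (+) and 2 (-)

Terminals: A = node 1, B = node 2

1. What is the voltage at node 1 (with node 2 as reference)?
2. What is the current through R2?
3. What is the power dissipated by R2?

Nodal analysis, taking node 2 as the 0 V reference.
Source V1 fixes V_0 = 15 V.
KCL at each unknown node (sum of currents leaving = 0; resistances in Ω):
  Node 1: (V_1 - 15)/40 + (V_1 - 0)/30 = 0
Collecting terms: 0.05833 × V_1 = 0.375  =>  V_1 = 6.429 V
Part 1:
  Read off the nodal solution: V_1 = 6.429 V
Part 2:
  I_R2 = (V_1 - V_2)/R2 = (6.429 - 0)/30 = 0.2143 A
  Magnitude: I_R2 = 0.2143 A
Part 3:
  I_R2 = (V_1 - V_2)/R2 = (6.429 - 0)/30 = 0.2143 A
  P_R2 = I_R2² × R2 = (0.2143)² × 30 = 1.378 W

Final answers:
1. V_1 = 6.429 V
2. I_R2 = 0.2143 A
3. P_R2 = 1.378 W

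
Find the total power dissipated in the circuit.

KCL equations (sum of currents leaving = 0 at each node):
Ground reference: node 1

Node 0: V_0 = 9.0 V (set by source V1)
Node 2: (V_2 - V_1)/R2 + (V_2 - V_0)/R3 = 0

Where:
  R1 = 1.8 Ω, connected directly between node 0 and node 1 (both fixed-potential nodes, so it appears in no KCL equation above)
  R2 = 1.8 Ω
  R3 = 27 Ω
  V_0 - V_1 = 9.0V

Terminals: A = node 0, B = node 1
Nodal analysis, taking node 1 as the 0 V reference.
Source V1 fixes V_0 = 9 V.
KCL at each unknown node (sum of currents leaving = 0; resistances in Ω):
  Node 2: (V_2 - 0)/1.8 + (V_2 - 9)/27 = 0
Collecting terms: 0.5926 × V_2 = 0.3333  =>  V_2 = 0.5625 V
Power in each resistor, P = (ΔV)²/R:
  P_R1 = (9 - 0)²/1.8 = 45 W
  P_R2 = (0 - 0.5625)²/1.8 = 0.1758 W
  P_R3 = (9 - 0.5625)²/27 = 2.637 W
P_total = P_R1 + P_R2 + P_R3 = 47.81 W

Final answer: 47.81 W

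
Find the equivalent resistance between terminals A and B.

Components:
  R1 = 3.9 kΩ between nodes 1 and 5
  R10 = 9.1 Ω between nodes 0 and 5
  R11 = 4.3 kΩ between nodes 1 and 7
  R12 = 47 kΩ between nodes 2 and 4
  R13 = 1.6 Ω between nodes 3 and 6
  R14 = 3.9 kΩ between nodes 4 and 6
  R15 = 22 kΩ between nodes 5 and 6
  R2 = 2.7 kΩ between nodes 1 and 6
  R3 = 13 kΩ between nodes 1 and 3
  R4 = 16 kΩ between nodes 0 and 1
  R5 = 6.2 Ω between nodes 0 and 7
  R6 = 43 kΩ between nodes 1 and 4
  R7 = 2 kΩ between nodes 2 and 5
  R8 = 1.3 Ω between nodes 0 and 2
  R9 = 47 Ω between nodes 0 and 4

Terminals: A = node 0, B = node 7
The network is not a plain series/parallel combination. Inject a 1 A test current into terminal A (node 0) and return it from terminal B (node 7); then R_eq = V_A / (1 A).
Nodal analysis, taking node 7 as the 0 V reference.
Current source I_test pushes 1 A into node 0 and draws it out of node 7.
KCL at each unknown node (sum of currents leaving = 0; resistances in Ω):
  Node 0: (V_0 - V_1)/16000 + (V_0 - 0)/6.2 + (V_0 - V_2)/1.3 + (V_0 - V_4)/47 + (V_0 - V_5)/9.1 - 1 = 0
  Node 1: (V_1 - V_0)/16000 + (V_1 - V_5)/3900 + (V_1 - V_6)/2700 + (V_1 - V_3)/13000 + (V_1 - V_4)/43000 + (V_1 - 0)/4300 = 0
  Node 2: (V_2 - V_0)/1.3 + (V_2 - V_5)/2000 + (V_2 - V_4)/47000 = 0
  Node 3: (V_3 - V_1)/13000 + (V_3 - V_6)/1.6 = 0
  Node 4: (V_4 - V_0)/47 + (V_4 - V_1)/43000 + (V_4 - V_2)/47000 + (V_4 - V_6)/3900 = 0
  Node 5: (V_5 - V_0)/9.1 + (V_5 - V_1)/3900 + (V_5 - V_2)/2000 + (V_5 - V_6)/22000 = 0
  Node 6: (V_6 - V_1)/2700 + (V_6 - V_3)/1.6 + (V_6 - V_4)/3900 + (V_6 - V_5)/22000 = 0
Collecting terms (coefficients in siemens):
  1.062·V_0 - 0.0000625·V_1 - 0.7692·V_2 - 0.02128·V_4 - 0.1099·V_5 = 1
  0.001022·V_1 - 0.0000625·V_0 - 0.00007692·V_3 - 0.00002326·V_4 - 0.0002564·V_5 - 0.0003704·V_6 = 0
  0.7698·V_2 - 0.7692·V_0 - 0.00002128·V_4 - 0.0005·V_5 = 0
  0.6251·V_3 - 0.00007692·V_1 - 0.625·V_6 = 0
  0.02158·V_4 - 0.02128·V_0 - 0.00002326·V_1 - 0.00002128·V_2 - 0.0002564·V_6 = 0
  0.1107·V_5 - 0.1099·V_0 - 0.0002564·V_1 - 0.0005·V_2 - 0.00004545·V_6 = 0
  0.6257·V_6 - 0.0003704·V_1 - 0.625·V_3 - 0.0002564·V_4 - 0.00004545·V_5 = 0
Solving these 7 simultaneous equations (Gaussian elimination) gives:
  V_0 = 6.194 V, V_1 = 4.28 V, V_2 = 6.194 V, V_3 = 5.046 V
  V_4 = 6.178 V, V_5 = 6.189 V, V_6 = 5.046 V
R_eq = V_0 / 1 A = 6.194 Ω

Final answer: 6.194 Ω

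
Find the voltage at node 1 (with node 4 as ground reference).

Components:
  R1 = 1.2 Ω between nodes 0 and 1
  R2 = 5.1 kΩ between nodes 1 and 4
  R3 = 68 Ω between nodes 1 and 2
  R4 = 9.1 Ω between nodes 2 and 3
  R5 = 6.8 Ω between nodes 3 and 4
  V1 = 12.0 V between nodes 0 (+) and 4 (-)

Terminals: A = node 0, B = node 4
Nodal analysis, taking node 4 as the 0 V reference.
Source V1 fixes V_0 = 12 V.
KCL at each unknown node (sum of currents leaving = 0; resistances in Ω):
  Node 1: (V_1 - 12)/1.2 + (V_1 - 0)/5100 + (V_1 - V_2)/68 = 0
  Node 2: (V_2 - V_1)/68 + (V_2 - V_3)/9.1 = 0
  Node 3: (V_3 - V_2)/9.1 + (V_3 - 0)/6.8 = 0
Collecting terms (coefficients in siemens):
  0.8482·V_1 - 0.01471·V_2 = 10
  0.1246·V_2 - 0.01471·V_1 - 0.1099·V_3 = 0
  0.2569·V_3 - 0.1099·V_2 = 0
Solving these 3 simultaneous equations (Gaussian elimination) gives:
  V_1 = 11.83 V, V_2 = 2.242 V, V_3 = 0.9586 V
The requested potential is V_1 = 11.83 V.

Final answer: V_1 = 11.83 V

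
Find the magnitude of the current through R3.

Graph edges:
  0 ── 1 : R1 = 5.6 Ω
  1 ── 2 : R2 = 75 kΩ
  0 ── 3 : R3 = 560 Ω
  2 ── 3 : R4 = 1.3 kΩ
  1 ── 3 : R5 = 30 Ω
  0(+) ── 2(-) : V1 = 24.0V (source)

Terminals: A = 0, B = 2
Nodal analysis, taking node 2 as the 0 V reference.
Source V1 fixes V_0 = 24 V.
KCL at each unknown node (sum of currents leaving = 0; resistances in Ω):
  Node 1: (V_1 - 24)/5.6 + (V_1 - 0)/75000 + (V_1 - V_3)/30 = 0
  Node 3: (V_3 - 24)/560 + (V_3 - 0)/1300 + (V_3 - V_1)/30 = 0
Collecting terms (coefficients in siemens):
  0.2119·V_1 - 0.03333·V_3 = 4.286
  0.03589·V_3 - 0.03333·V_1 = 0.04286
Determinant D = (0.2119)(0.03589) - (-0.03333)(-0.03333) = 0.006494
V_1 = [(4.286)(0.03589) - (-0.03333)(0.04286)]/D = 23.9 V
V_3 = [(0.2119)(0.04286) - (4.286)(-0.03333)]/D = 23.4 V
I_R3 = (V_0 - V_3)/R3 = (24 - 23.4)/560 = 0.001079 A
|I_R3| = 0.001079 A

Final answer: |I_R3| = 0.001079 A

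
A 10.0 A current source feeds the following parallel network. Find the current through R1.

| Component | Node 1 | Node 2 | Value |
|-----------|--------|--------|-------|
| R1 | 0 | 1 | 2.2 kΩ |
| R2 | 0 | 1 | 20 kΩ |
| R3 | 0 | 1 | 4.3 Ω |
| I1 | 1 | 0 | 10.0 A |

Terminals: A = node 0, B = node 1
All resistors sit directly between nodes 0 and 1, so they are in parallel and share one voltage V; the full source current 10 A splits among them.
1/R_par = 1/2200 + 1/20000 + 1/4.3 = 0.2331 S  =>  R_par = 4.291 Ω
V = I × R_par = 10 × 4.291 = 42.91 V
I_R1 = V/R1 = 42.91/2200 = 0.0195 A

Final answer: 0.0195 A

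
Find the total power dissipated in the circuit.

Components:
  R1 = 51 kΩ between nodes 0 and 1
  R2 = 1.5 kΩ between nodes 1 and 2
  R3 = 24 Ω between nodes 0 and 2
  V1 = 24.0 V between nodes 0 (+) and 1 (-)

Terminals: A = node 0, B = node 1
Nodal analysis, taking node 1 as the 0 V reference.
Source V1 fixes V_0 = 24 V.
KCL at each unknown node (sum of currents leaving = 0; resistances in Ω):
  Node 2: (V_2 - 0)/1500 + (V_2 - 24)/24 = 0
Collecting terms: 0.04233 × V_2 = 1  =>  V_2 = 23.62 V
Power in each resistor, P = (ΔV)²/R:
  P_R1 = (24 - 0)²/51000 = 0.01129 W
  P_R2 = (0 - 23.62)²/1500 = 0.372 W
  P_R3 = (24 - 23.62)²/24 = 0.005952 W
P_total = P_R1 + P_R2 + P_R3 = 0.3892 W

Final answer: 0.3892 W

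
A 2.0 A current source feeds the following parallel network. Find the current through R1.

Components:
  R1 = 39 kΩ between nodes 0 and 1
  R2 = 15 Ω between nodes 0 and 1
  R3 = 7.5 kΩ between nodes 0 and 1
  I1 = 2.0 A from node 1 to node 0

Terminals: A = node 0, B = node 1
All resistors sit directly between nodes 0 and 1, so they are in parallel and share one voltage V; the full source current 2 A splits among them.
1/R_par = 1/39000 + 1/15 + 1/7500 = 0.06683 S  =>  R_par = 14.96 Ω
V = I × R_par = 2 × 14.96 = 29.93 V
I_R1 = V/R1 = 29.93/39000 = 0.0007674 A

Final answer: 0.0007674 A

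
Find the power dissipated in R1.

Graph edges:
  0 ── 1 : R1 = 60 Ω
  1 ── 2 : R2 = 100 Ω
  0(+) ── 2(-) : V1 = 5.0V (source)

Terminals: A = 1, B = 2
Nodal analysis, taking node 2 as the 0 V reference.
Source V1 fixes V_0 = 5 V.
KCL at each unknown node (sum of currents leaving = 0; resistances in Ω):
  Node 1: (V_1 - 5)/60 + (V_1 - 0)/100 = 0
Collecting terms: 0.02667 × V_1 = 0.08333  =>  V_1 = 3.125 V
I_R1 = (V_0 - V_1)/R1 = (5 - 3.125)/60 = 0.03125 A
P_R1 = I_R1² × R1 = (0.03125)² × 60 = 0.05859 W

Final answer: 0.05859 W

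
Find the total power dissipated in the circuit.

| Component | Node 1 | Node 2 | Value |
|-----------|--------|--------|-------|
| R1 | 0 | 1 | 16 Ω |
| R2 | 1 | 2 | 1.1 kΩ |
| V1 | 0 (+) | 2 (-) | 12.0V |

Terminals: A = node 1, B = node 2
Nodal analysis, taking node 2 as the 0 V reference.
Source V1 fixes V_0 = 12 V.
KCL at each unknown node (sum of currents leaving = 0; resistances in Ω):
  Node 1: (V_1 - 12)/16 + (V_1 - 0)/1100 = 0
Collecting terms: 0.06341 × V_1 = 0.75  =>  V_1 = 11.83 V
Power in each resistor, P = (ΔV)²/R:
  P_R1 = (12 - 11.83)²/16 = 0.00185 W
  P_R2 = (11.83 - 0)²/1100 = 0.1272 W
P_total = P_R1 + P_R2 = 0.129 W

Final answer: 0.129 W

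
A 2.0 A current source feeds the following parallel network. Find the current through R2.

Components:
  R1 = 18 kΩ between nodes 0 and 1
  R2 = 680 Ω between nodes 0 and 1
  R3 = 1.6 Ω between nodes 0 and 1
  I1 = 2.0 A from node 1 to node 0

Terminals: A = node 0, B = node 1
All resistors sit directly between nodes 0 and 1, so they are in parallel and share one voltage V; the full source current 2 A splits among them.
1/R_par = 1/18000 + 1/680 + 1/1.6 = 0.6265 S  =>  R_par = 1.596 Ω
V = I × R_par = 2 × 1.596 = 3.192 V
I_R2 = V/R2 = 3.192/680 = 0.004694 A

Final answer: 0.004694 A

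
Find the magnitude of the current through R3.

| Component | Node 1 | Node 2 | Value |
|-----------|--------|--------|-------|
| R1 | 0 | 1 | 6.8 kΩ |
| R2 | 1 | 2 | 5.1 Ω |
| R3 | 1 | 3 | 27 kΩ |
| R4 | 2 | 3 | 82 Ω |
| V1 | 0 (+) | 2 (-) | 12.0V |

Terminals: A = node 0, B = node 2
Nodal analysis, taking node 2 as the 0 V reference.
Source V1 fixes V_0 = 12 V.
KCL at each unknown node (sum of currents leaving = 0; resistances in Ω):
  Node 1: (V_1 - 12)/6800 + (V_1 - 0)/5.1 + (V_1 - V_3)/27000 = 0
  Node 3: (V_3 - V_1)/27000 + (V_3 - 0)/82 = 0
Collecting terms (coefficients in siemens):
  0.1963·V_1 - 0.00003704·V_3 = 0.001765
  0.01223·V_3 - 0.00003704·V_1 = 0
Determinant D = (0.1963)(0.01223) - (-0.00003704)(-0.00003704) = 0.002401
V_1 = [(0.001765)(0.01223) - (-0.00003704)(0)]/D = 0.008992 V
V_3 = [(0.1963)(0) - (0.001765)(-0.00003704)]/D = 0.00002723 V
I_R3 = (V_1 - V_3)/R3 = (0.008992 - 0.00002723)/27000 = 0.000000332 A
|I_R3| = 0.000000332 A

Final answer: |I_R3| = 3.32e-07 A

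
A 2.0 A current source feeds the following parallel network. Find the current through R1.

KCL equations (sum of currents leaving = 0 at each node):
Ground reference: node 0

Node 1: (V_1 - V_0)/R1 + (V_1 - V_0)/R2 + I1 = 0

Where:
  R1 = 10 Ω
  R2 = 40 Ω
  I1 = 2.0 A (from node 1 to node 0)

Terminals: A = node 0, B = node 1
All resistors sit directly between nodes 0 and 1, so they are in parallel and share one voltage V; the full source current 2 A splits among them.
1/R_par = 1/10 + 1/40 = 0.125 S  =>  R_par = 8 Ω
V = I × R_par = 2 × 8 = 16 V
I_R1 = V/R1 = 16/10 = 1.6 A

Final answer: 1.6 A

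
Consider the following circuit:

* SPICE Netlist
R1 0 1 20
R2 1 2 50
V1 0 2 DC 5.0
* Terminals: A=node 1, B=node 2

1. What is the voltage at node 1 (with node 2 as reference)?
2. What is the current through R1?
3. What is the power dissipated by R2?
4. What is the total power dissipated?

Nodal analysis, taking node 2 as the 0 V reference.
Source V1 fixes V_0 = 5 V.
KCL at each unknown node (sum of currents leaving = 0; resistances in Ω):
  Node 1: (V_1 - 5)/20 + (V_1 - 0)/50 = 0
Collecting terms: 0.07 × V_1 = 0.25  =>  V_1 = 3.571 V
Part 1:
  Read off the nodal solution: V_1 = 3.571 V
Part 2:
  I_R1 = (V_0 - V_1)/R1 = (5 - 3.571)/20 = 0.07143 A
  Magnitude: I_R1 = 0.07143 A
Part 3:
  I_R2 = (V_1 - V_2)/R2 = (3.571 - 0)/50 = 0.07143 A
  P_R2 = I_R2² × R2 = (0.07143)² × 50 = 0.2551 W
Part 4:
  Power in each resistor, P = (ΔV)²/R:
    P_R1 = (5 - 3.571)²/20 = 0.102 W
    P_R2 = (3.571 - 0)²/50 = 0.2551 W
  P_total = P_R1 + P_R2 = 0.3571 W

Final answers:
1. V_1 = 3.571 V
2. I_R1 = 0.07143 A
3. P_R2 = 0.2551 W
4. P_total = 0.3571 W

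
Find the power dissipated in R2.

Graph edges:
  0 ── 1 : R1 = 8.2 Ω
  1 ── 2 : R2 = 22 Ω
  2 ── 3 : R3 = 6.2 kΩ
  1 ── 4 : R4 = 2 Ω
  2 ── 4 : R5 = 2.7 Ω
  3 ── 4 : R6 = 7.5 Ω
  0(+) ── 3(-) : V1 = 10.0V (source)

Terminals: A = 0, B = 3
Nodal analysis, taking node 3 as the 0 V reference.
Source V1 fixes V_0 = 10 V.
KCL at each unknown node (sum of currents leaving = 0; resistances in Ω):
  Node 1: (V_1 - 10)/8.2 + (V_1 - V_2)/22 + (V_1 - V_4)/2 = 0
  Node 2: (V_2 - V_1)/22 + (V_2 - 0)/6200 + (V_2 - V_4)/2.7 = 0
  Node 4: (V_4 - V_1)/2 + (V_4 - V_2)/2.7 + (V_4 - 0)/7.5 = 0
Collecting terms (coefficients in siemens):
  0.6674·V_1 - 0.04545·V_2 - 0.5·V_4 = 1.22
  0.416·V_2 - 0.04545·V_1 - 0.3704·V_4 = 0
  1.004·V_4 - 0.5·V_1 - 0.3704·V_2 = 0
Solving these 3 simultaneous equations (Gaussian elimination) gives:
  V_1 = 5.325 V, V_2 = 4.384 V, V_4 = 4.27 V
I_R2 = (V_1 - V_2)/R2 = (5.325 - 4.384)/22 = 0.04278 A
P_R2 = I_R2² × R2 = (0.04278)² × 22 = 0.04026 W

Final answer: 0.04026 W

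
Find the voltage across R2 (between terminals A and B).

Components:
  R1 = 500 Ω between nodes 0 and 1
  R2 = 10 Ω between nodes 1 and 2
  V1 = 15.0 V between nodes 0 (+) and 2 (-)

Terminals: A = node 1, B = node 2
R1 and R2 are in series across V1 (node 0 → node 1 → node 2), and the output A–B is taken across R2, so this is a voltage divider.
Series current: I = V1/(R1 + R2) = 15/(500 + 10) = 15/510 = 0.02941 A
V_R2 = I × R2 = V1 × R2/(R1 + R2) = 15 × 10/510 = 0.2941 V

Final answer: 0.2941 V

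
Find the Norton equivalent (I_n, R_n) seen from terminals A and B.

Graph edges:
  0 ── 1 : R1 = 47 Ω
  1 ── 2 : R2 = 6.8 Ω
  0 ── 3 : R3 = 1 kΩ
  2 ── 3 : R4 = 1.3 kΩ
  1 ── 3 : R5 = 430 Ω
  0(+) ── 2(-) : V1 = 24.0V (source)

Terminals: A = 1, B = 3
Find the Thévenin equivalent first; then I_n = V_th/R_th and R_n = R_th.
Step 1 — V_th is the open-circuit voltage V_A - V_B (nothing connected across the terminals).
Nodal analysis, taking node 2 as the 0 V reference.
Source V1 fixes V_0 = 24 V.
KCL at each unknown node (sum of currents leaving = 0; resistances in Ω):
  Node 1: (V_1 - 24)/47 + (V_1 - 0)/6.8 + (V_1 - V_3)/430 = 0
  Node 3: (V_3 - 24)/1000 + (V_3 - 0)/1300 + (V_3 - V_1)/430 = 0
Collecting terms (coefficients in siemens):
  0.1707·V_1 - 0.002326·V_3 = 0.5106
  0.004095·V_3 - 0.002326·V_1 = 0.024
Determinant D = (0.1707)(0.004095) - (-0.002326)(-0.002326) = 0.0006934
V_1 = [(0.5106)(0.004095) - (-0.002326)(0.024)]/D = 3.096 V
V_3 = [(0.1707)(0.024) - (0.5106)(-0.002326)]/D = 7.619 V
V_th = V_1 - V_3 = 3.096 - 7.619 = -4.523 V
Step 2 — R_th: zero the source — replace V1 by a short circuit (node 2 merges into node 0) — and find the resistance seen between A (node 1) and B (node 3).
Reduce the network between node 1 (A) and node 3 (B) by series/parallel combination:
  Rp1 = R1 ‖ R2 (parallel, both between nodes 0 and 1) = 1/(1/47 + 1/6.8) = 5.941 Ω
  Rp2 = R3 ‖ R4 (parallel, both between nodes 0 and 3) = 1/(1/1000 + 1/1300) = 565.2 Ω
  Rs1 = Rp1 + Rp2 (series, joined only at node 0) = 5.941 + 565.2 = 571.2 Ω
  Rp3 = R5 ‖ Rs1 (parallel, both between nodes 1 and 3) = 1/(1/430 + 1/571.2) = 245.3 Ω
R_th = 245.3 Ω
I_n = V_th/R_th = -4.523/245.3 = -0.01844 A, and R_n = R_th = 245.3 Ω

Final answer: I_n = -0.01844 A, R_n = 245.3 Ω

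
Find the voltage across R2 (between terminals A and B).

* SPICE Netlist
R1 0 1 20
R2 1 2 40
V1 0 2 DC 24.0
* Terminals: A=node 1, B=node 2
R1 and R2 are in series across V1 (node 0 → node 1 → node 2), and the output A–B is taken across R2, so this is a voltage divider.
Series current: I = V1/(R1 + R2) = 24/(20 + 40) = 24/60 = 0.4 A
V_R2 = I × R2 = V1 × R2/(R1 + R2) = 24 × 40/60 = 16 V

Final answer: 16 V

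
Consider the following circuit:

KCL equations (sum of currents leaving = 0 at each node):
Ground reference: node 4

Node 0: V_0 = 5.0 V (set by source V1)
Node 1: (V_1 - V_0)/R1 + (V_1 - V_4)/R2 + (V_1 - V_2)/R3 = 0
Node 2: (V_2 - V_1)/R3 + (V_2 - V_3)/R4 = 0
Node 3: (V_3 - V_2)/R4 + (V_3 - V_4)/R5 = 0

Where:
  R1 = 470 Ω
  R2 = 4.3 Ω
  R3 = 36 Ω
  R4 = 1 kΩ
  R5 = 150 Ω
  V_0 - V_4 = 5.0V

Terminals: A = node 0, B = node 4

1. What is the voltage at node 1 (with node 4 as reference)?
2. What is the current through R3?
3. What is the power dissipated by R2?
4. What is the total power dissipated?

Nodal analysis, taking node 4 as the 0 V reference.
Source V1 fixes V_0 = 5 V.
KCL at each unknown node (sum of currents leaving = 0; resistances in Ω):
  Node 1: (V_1 - 5)/470 + (V_1 - 0)/4.3 + (V_1 - V_2)/36 = 0
  Node 2: (V_2 - V_1)/36 + (V_2 - V_3)/1000 = 0
  Node 3: (V_3 - V_2)/1000 + (V_3 - 0)/150 = 0
Collecting terms (coefficients in siemens):
  0.2625·V_1 - 0.02778·V_2 = 0.01064
  0.02878·V_2 - 0.02778·V_1 - 0.001·V_3 = 0
  0.007667·V_3 - 0.001·V_2 = 0
Solving these 3 simultaneous equations (Gaussian elimination) gives:
  V_1 = 0.04517 V, V_2 = 0.0438 V, V_3 = 0.005713 V
Part 1:
  Read off the nodal solution: V_1 = 0.04517 V
Part 2:
  I_R3 = (V_1 - V_2)/R3 = (0.04517 - 0.0438)/36 = 0.00003808 A
  Magnitude: I_R3 = 0.00003808 A
Part 3:
  I_R2 = (V_1 - V_4)/R2 = (0.04517 - 0)/4.3 = 0.0105 A
  P_R2 = I_R2² × R2 = (0.0105)² × 4.3 = 0.0004744 W
Part 4:
  Power in each resistor, P = (ΔV)²/R:
    P_R1 = (5 - 0.04517)²/470 = 0.05223 W
    P_R2 = (0.04517 - 0)²/4.3 = 0.0004744 W
    P_R3 = (0.04517 - 0.0438)²/36 = 0.00000005221 W
    P_R4 = (0.0438 - 0.005713)²/1000 = 0.00000145 W
    P_R5 = (0.005713 - 0)²/150 = 0.0000002176 W
  P_total = P_R1 + P_R2 + P_R3 + P_R4 + P_R5 = 0.05271 W

Final answers:
1. V_1 = 0.04517 V
2. I_R3 = 3.808e-05 A
3. P_R2 = 0.0004744 W
4. P_total = 0.05271 W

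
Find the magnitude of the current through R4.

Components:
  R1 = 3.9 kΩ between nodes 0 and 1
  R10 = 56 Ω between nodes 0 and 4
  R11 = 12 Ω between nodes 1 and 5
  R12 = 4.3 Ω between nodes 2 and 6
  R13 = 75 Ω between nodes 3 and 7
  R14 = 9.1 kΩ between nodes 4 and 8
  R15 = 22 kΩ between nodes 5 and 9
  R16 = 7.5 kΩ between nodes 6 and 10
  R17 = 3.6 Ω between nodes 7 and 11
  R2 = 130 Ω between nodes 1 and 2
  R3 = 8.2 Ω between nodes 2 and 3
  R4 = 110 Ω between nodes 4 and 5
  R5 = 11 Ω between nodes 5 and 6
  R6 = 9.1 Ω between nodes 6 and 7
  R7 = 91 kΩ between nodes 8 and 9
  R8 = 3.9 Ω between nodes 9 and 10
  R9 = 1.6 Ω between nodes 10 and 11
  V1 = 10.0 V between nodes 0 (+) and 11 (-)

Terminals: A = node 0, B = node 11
Nodal analysis, taking node 11 as the 0 V reference.
Source V1 fixes V_0 = 10 V.
KCL at each unknown node (sum of currents leaving = 0; resistances in Ω):
  Node 1: (V_1 - 10)/3900 + (V_1 - V_2)/130 + (V_1 - V_5)/12 = 0
  Node 2: (V_2 - V_1)/130 + (V_2 - V_3)/8.2 + (V_2 - V_6)/4.3 = 0
  Node 3: (V_3 - V_2)/8.2 + (V_3 - V_7)/75 = 0
  Node 4: (V_4 - V_5)/110 + (V_4 - 10)/56 + (V_4 - V_8)/9100 = 0
  Node 5: (V_5 - V_4)/110 + (V_5 - V_6)/11 + (V_5 - V_1)/12 + (V_5 - V_9)/22000 = 0
  Node 6: (V_6 - V_5)/11 + (V_6 - V_7)/9.1 + (V_6 - V_2)/4.3 + (V_6 - V_10)/7500 = 0
  Node 7: (V_7 - V_6)/9.1 + (V_7 - V_3)/75 + (V_7 - 0)/3.6 = 0
  Node 8: (V_8 - V_9)/91000 + (V_8 - V_4)/9100 = 0
  Node 9: (V_9 - V_8)/91000 + (V_9 - V_10)/3.9 + (V_9 - V_5)/22000 = 0
  Node 10: (V_10 - V_9)/3.9 + (V_10 - 0)/1.6 + (V_10 - V_6)/7500 = 0
Collecting terms (coefficients in siemens):
  0.09128·V_1 - 0.007692·V_2 - 0.08333·V_5 = 0.002564
  0.3622·V_2 - 0.007692·V_1 - 0.122·V_3 - 0.2326·V_6 = 0
  0.1353·V_3 - 0.122·V_2 - 0.01333·V_7 = 0
  0.02706·V_4 - 0.009091·V_5 - 0.0001099·V_8 = 0.1786
  0.1834·V_5 - 0.08333·V_1 - 0.009091·V_4 - 0.09091·V_6 - 0.00004545·V_9 = 0
  0.4335·V_6 - 0.2326·V_2 - 0.09091·V_5 - 0.1099·V_7 - 0.0001333·V_10 = 0
  0.401·V_7 - 0.01333·V_3 - 0.1099·V_6 = 0
  0.0001209·V_8 - 0.0001099·V_4 - 0.00001099·V_9 = 0
  0.2565·V_9 - 0.00004545·V_5 - 0.00001099·V_8 - 0.2564·V_10 = 0
  0.8815·V_10 - 0.0001333·V_6 - 0.2564·V_9 = 0
Solving these 10 simultaneous equations (Gaussian elimination) gives:
  V_1 = 1.188 V, V_2 = 0.645 V, V_3 = 0.601 V, V_4 = 7.032 V
  V_5 = 1.211 V, V_6 = 0.6502 V, V_7 = 0.1982 V, V_8 = 6.393 V
  V_9 = 0.0008274 V, V_10 = 0.000339 V
I_R4 = (V_4 - V_5)/R4 = (7.032 - 1.211)/110 = 0.05292 A
|I_R4| = 0.05292 A

Final answer: |I_R4| = 0.05292 A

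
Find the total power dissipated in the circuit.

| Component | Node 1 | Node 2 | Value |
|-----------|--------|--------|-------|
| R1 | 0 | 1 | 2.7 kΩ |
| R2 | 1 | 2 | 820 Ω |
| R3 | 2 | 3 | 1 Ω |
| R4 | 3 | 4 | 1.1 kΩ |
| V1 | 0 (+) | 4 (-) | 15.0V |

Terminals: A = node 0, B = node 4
Nodal analysis, taking node 4 as the 0 V reference.
Source V1 fixes V_0 = 15 V.
KCL at each unknown node (sum of currents leaving = 0; resistances in Ω):
  Node 1: (V_1 - 15)/2700 + (V_1 - V_2)/820 = 0
  Node 2: (V_2 - V_1)/820 + (V_2 - V_3)/1 = 0
  Node 3: (V_3 - V_2)/1 + (V_3 - 0)/1100 = 0
Collecting terms (coefficients in siemens):
  0.00159·V_1 - 0.00122·V_2 = 0.005556
  1.001·V_2 - 0.00122·V_1 - 1·V_3 = 0
  1.001·V_3 - 1·V_2 = 0
Solving these 3 simultaneous equations (Gaussian elimination) gives:
  V_1 = 6.236 V, V_2 = 3.574 V, V_3 = 3.571 V
Power in each resistor, P = (ΔV)²/R:
  P_R1 = (15 - 6.236)²/2700 = 0.02845 W
  P_R2 = (6.236 - 3.574)²/820 = 0.00864 W
  P_R3 = (3.574 - 3.571)²/1 = 0.00001054 W
  P_R4 = (3.571 - 0)²/1100 = 0.01159 W
P_total = P_R1 + P_R2 + P_R3 + P_R4 = 0.04869 W

Final answer: 0.04869 W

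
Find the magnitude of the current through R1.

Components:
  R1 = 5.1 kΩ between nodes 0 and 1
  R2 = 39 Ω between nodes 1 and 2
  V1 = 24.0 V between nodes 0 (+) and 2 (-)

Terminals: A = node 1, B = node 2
Nodal analysis, taking node 2 as the 0 V reference.
Source V1 fixes V_0 = 24 V.
KCL at each unknown node (sum of currents leaving = 0; resistances in Ω):
  Node 1: (V_1 - 24)/5100 + (V_1 - 0)/39 = 0
Collecting terms: 0.02584 × V_1 = 0.004706  =>  V_1 = 0.1821 V
I_R1 = (V_0 - V_1)/R1 = (24 - 0.1821)/5100 = 0.00467 A
|I_R1| = 0.00467 A

Final answer: |I_R1| = 0.00467 A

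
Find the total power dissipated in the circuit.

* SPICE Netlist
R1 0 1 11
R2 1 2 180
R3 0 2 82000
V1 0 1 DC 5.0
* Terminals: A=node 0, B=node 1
Nodal analysis, taking node 1 as the 0 V reference.
Source V1 fixes V_0 = 5 V.
KCL at each unknown node (sum of currents leaving = 0; resistances in Ω):
  Node 2: (V_2 - 0)/180 + (V_2 - 5)/82000 = 0
Collecting terms: 0.005568 × V_2 = 0.00006098  =>  V_2 = 0.01095 V
Power in each resistor, P = (ΔV)²/R:
  P_R1 = (5 - 0)²/11 = 2.273 W
  P_R2 = (0 - 0.01095)²/180 = 0.0000006663 W
  P_R3 = (5 - 0.01095)²/82000 = 0.0003035 W
P_total = P_R1 + P_R2 + P_R3 = 2.273 W

Final answer: 2.273 W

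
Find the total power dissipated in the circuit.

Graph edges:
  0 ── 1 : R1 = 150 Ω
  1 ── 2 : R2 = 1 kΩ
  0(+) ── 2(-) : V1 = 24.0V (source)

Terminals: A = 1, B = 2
Nodal analysis, taking node 2 as the 0 V reference.
Source V1 fixes V_0 = 24 V.
KCL at each unknown node (sum of currents leaving = 0; resistances in Ω):
  Node 1: (V_1 - 24)/150 + (V_1 - 0)/1000 = 0
Collecting terms: 0.007667 × V_1 = 0.16  =>  V_1 = 20.87 V
Power in each resistor, P = (ΔV)²/R:
  P_R1 = (24 - 20.87)²/150 = 0.06533 W
  P_R2 = (20.87 - 0)²/1000 = 0.4355 W
P_total = P_R1 + P_R2 = 0.5009 W

Final answer: 0.5009 W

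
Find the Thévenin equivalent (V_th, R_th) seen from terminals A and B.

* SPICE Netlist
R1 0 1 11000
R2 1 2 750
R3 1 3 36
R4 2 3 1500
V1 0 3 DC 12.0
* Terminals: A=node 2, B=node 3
Step 1 — V_th is the open-circuit voltage V_A - V_B (nothing connected across the terminals).
Nodal analysis, taking node 3 as the 0 V reference.
Source V1 fixes V_0 = 12 V.
KCL at each unknown node (sum of currents leaving = 0; resistances in Ω):
  Node 1: (V_1 - 12)/11000 + (V_1 - V_2)/750 + (V_1 - 0)/36 = 0
  Node 2: (V_2 - V_1)/750 + (V_2 - 0)/1500 = 0
Collecting terms (coefficients in siemens):
  0.0292·V_1 - 0.001333·V_2 = 0.001091
  0.002·V_2 - 0.001333·V_1 = 0
Determinant D = (0.0292)(0.002) - (-0.001333)(-0.001333) = 0.00005663
V_1 = [(0.001091)(0.002) - (-0.001333)(0)]/D = 0.03853 V
V_2 = [(0.0292)(0) - (0.001091)(-0.001333)]/D = 0.02569 V
V_th = V_2 - V_3 = 0.02569 - 0 = 0.02569 V
Step 2 — R_th: zero the source — replace V1 by a short circuit (node 3 merges into node 0) — and find the resistance seen between A (node 2) and B (node 0).
Reduce the network between node 2 (A) and node 0 (B) by series/parallel combination:
  Rp1 = R1 ‖ R3 (parallel, both between nodes 0 and 1) = 1/(1/11000 + 1/36) = 35.88 Ω
  Rs1 = R2 + Rp1 (series, joined only at node 1) = 750 + 35.88 = 785.9 Ω
  Rp2 = R4 ‖ Rs1 (parallel, both between nodes 0 and 2) = 1/(1/1500 + 1/785.9) = 515.7 Ω
R_th = 515.7 Ω

Final answer: V_th = 0.02569 V, R_th = 515.7 Ω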